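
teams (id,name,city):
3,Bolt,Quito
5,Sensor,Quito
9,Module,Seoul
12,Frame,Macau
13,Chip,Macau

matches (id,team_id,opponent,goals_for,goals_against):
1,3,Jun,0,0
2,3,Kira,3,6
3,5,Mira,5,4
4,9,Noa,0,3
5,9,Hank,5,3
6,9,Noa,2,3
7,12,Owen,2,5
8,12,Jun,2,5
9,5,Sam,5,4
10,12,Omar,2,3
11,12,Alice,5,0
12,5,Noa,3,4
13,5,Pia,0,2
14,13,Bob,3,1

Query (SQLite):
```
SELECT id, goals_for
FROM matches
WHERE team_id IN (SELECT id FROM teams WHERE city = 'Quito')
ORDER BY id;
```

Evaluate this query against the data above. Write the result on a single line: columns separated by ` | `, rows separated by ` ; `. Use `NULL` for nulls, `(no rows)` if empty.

Inner query: teams.id where city = 'Quito'.
Outer: keep matches rows whose team_id is in that set.
Inner query → {3, 5}

1 | 0 ; 2 | 3 ; 3 | 5 ; 9 | 5 ; 12 | 3 ; 13 | 0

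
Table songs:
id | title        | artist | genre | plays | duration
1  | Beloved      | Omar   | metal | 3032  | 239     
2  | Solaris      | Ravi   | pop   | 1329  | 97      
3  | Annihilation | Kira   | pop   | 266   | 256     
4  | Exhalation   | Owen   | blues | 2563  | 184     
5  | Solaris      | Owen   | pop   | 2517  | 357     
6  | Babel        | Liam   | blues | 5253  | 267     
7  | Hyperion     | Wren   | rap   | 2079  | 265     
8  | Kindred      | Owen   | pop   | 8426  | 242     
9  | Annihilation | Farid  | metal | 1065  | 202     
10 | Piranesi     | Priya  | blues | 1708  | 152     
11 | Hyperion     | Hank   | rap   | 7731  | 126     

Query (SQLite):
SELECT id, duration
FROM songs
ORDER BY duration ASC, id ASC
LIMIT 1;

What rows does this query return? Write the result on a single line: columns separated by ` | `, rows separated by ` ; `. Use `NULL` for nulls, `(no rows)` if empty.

2 | 97

Sort by duration asc, tiebreak id asc: (97, id=2), (126, id=11), (152, id=10), (184, id=4) …. Take first 1.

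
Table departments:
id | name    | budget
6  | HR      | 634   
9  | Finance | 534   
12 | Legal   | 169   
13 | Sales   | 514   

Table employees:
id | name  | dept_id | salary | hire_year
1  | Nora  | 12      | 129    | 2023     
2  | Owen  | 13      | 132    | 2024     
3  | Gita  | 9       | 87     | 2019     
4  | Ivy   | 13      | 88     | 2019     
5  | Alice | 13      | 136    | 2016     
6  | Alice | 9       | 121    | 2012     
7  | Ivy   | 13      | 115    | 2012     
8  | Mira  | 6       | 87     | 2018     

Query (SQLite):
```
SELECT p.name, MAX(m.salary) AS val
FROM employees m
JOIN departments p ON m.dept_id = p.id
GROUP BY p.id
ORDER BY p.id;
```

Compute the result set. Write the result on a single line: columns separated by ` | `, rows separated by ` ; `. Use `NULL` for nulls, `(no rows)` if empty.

HR | 87 ; Finance | 121 ; Legal | 129 ; Sales | 136

Join each employees row to its departments via dept_id.
Group joined rows by departments.id; compute MAX(m.salary) per group.
  6: ids {8} → MAX(m.salary)=87
  9: ids {3, 6} → MAX(m.salary)=121
  12: ids {1} → MAX(m.salary)=129
  13: ids {2, 4, 5, 7} → MAX(m.salary)=136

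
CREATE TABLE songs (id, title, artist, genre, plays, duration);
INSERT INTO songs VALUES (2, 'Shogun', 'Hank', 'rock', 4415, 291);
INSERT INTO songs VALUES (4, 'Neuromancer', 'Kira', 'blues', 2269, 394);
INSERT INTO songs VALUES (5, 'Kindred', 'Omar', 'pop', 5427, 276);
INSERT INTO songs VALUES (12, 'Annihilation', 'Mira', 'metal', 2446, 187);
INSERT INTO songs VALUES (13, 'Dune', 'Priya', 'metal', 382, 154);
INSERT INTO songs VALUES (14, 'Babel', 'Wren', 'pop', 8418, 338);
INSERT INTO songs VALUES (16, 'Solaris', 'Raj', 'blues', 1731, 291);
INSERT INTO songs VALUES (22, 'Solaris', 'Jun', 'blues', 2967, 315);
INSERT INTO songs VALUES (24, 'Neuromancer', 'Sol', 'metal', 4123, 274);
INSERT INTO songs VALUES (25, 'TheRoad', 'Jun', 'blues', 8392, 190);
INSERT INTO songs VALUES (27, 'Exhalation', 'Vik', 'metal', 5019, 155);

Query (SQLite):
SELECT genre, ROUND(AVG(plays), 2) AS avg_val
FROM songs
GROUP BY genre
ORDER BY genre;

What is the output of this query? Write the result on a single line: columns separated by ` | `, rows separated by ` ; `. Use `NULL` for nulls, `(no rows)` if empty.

blues | 3839.75 ; metal | 2992.5 ; pop | 6922.5 ; rock | 4415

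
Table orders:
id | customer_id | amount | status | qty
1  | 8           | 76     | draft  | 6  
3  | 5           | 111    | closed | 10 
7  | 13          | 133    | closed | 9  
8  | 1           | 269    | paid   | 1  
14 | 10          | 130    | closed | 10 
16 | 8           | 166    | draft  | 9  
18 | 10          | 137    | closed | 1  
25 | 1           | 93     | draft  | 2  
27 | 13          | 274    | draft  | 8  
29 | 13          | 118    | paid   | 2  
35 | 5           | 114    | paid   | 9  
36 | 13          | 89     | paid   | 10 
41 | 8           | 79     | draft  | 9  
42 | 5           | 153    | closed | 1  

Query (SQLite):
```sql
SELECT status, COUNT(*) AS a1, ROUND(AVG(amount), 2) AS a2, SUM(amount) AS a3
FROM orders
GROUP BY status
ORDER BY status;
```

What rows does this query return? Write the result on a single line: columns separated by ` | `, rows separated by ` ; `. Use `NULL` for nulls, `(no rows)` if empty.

Group orders by status.
Per group compute: COUNT(*), ROUND(AVG(amount), 2), SUM(amount).
  closed: ids {3, 7, 14, 18, 42} → COUNT(*)=5, ROUND(AVG(amount), 2)=132.8, SUM(amount)=664
  draft: ids {1, 16, 25, 27, 41} → COUNT(*)=5, ROUND(AVG(amount), 2)=137.6, SUM(amount)=688
  paid: ids {8, 29, 35, 36} → COUNT(*)=4, ROUND(AVG(amount), 2)=147.5, SUM(amount)=590

closed | 5 | 132.8 | 664 ; draft | 5 | 137.6 | 688 ; paid | 4 | 147.5 | 590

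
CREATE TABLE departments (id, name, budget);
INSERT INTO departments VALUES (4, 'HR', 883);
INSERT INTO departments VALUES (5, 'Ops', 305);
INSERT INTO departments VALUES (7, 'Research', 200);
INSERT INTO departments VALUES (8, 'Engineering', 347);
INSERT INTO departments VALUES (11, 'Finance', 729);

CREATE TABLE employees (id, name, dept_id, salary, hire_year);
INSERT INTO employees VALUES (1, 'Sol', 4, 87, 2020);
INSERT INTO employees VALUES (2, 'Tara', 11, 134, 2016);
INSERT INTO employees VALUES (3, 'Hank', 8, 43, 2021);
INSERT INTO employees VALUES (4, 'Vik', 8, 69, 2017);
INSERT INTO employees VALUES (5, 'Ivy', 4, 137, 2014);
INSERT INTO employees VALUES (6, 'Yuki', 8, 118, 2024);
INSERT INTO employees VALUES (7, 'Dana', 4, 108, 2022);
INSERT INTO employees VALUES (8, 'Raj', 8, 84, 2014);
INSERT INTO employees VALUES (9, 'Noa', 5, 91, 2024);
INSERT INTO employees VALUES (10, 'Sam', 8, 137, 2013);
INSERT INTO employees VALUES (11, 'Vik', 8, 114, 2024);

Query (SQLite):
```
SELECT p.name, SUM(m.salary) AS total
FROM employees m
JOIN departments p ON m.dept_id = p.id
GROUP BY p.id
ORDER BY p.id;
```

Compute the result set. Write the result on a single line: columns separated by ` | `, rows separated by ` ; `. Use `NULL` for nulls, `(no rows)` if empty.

Join each employees row to its departments via dept_id.
Group joined rows by departments.id; compute SUM(m.salary) per group.
  4: ids {1, 5, 7} → SUM(m.salary)=332
  5: ids {9} → SUM(m.salary)=91
  8: ids {3, 4, 6, 8, 10, 11} → SUM(m.salary)=565
  11: ids {2} → SUM(m.salary)=134

HR | 332 ; Ops | 91 ; Engineering | 565 ; Finance | 134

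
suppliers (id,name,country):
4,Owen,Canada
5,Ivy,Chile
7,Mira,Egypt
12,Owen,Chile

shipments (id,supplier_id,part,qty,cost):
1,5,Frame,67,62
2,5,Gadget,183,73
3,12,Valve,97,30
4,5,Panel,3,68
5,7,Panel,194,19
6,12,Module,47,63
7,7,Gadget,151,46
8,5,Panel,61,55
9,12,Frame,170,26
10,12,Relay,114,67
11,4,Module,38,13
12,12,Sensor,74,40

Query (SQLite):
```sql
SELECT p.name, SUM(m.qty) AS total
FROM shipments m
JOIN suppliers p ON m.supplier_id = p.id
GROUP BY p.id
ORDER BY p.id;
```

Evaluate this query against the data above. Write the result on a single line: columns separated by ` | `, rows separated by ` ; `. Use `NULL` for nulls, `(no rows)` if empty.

Join each shipments row to its suppliers via supplier_id.
Group joined rows by suppliers.id; compute SUM(m.qty) per group.
  4: ids {11} → SUM(m.qty)=38
  5: ids {1, 2, 4, 8} → SUM(m.qty)=314
  7: ids {5, 7} → SUM(m.qty)=345
  12: ids {3, 6, 9, 10, 12} → SUM(m.qty)=502

Owen | 38 ; Ivy | 314 ; Mira | 345 ; Owen | 502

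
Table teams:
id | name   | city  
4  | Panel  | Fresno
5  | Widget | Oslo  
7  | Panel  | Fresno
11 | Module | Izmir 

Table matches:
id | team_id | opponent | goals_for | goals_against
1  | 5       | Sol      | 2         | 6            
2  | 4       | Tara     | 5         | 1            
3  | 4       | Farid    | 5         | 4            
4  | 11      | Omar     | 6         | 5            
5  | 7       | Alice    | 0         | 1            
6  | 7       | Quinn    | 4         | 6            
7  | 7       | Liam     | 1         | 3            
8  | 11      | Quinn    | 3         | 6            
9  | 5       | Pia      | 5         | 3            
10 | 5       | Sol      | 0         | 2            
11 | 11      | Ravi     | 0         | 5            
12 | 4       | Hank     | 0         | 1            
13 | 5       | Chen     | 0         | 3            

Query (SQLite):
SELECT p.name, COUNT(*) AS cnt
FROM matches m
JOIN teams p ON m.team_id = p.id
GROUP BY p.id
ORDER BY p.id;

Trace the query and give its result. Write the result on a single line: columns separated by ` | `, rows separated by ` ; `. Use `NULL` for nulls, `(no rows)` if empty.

Panel | 3 ; Widget | 4 ; Panel | 3 ; Module | 3

Join each matches row to its teams via team_id.
Group joined rows by teams.id; compute COUNT(*) per group.
  4: ids {2, 3, 12} → COUNT(*)=3
  5: ids {1, 9, 10, 13} → COUNT(*)=4
  7: ids {5, 6, 7} → COUNT(*)=3
  11: ids {4, 8, 11} → COUNT(*)=3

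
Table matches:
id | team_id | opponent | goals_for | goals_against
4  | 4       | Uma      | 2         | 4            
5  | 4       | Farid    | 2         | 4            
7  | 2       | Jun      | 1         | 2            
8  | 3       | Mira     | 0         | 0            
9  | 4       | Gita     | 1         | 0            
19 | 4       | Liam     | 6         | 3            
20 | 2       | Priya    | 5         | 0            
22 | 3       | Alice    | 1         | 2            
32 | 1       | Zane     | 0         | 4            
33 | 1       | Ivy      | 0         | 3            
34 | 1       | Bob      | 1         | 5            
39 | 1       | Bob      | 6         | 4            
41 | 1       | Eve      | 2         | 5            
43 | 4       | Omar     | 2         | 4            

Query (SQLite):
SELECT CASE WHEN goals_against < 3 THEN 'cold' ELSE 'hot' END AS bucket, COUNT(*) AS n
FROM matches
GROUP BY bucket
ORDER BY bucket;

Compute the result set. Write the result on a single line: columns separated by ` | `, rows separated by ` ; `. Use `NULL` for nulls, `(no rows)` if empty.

Bucket rows by goals_against < 3 → 'cold' else 'hot'; count each bucket.

cold | 5 ; hot | 9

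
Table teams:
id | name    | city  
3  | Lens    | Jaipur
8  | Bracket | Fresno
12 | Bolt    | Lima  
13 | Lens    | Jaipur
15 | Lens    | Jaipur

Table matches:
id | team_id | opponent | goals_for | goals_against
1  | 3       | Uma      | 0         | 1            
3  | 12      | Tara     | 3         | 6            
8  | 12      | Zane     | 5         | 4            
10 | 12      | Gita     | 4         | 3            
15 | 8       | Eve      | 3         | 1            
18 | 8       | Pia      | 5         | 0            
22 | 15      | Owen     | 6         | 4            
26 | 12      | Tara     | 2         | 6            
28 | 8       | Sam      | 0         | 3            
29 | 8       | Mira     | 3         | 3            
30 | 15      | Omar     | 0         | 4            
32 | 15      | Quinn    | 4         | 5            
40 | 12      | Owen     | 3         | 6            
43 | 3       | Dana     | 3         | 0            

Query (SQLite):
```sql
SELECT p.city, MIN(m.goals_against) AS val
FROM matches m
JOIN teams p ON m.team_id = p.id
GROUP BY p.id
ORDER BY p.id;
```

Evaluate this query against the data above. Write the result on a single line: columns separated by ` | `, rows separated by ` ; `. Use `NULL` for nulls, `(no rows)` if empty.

Join each matches row to its teams via team_id.
Group joined rows by teams.id; compute MIN(m.goals_against) per group.
  3: ids {1, 43} → MIN(m.goals_against)=0
  8: ids {15, 18, 28, 29} → MIN(m.goals_against)=0
  12: ids {3, 8, 10, 26, 40} → MIN(m.goals_against)=3
  15: ids {22, 30, 32} → MIN(m.goals_against)=4

Jaipur | 0 ; Fresno | 0 ; Lima | 3 ; Jaipur | 4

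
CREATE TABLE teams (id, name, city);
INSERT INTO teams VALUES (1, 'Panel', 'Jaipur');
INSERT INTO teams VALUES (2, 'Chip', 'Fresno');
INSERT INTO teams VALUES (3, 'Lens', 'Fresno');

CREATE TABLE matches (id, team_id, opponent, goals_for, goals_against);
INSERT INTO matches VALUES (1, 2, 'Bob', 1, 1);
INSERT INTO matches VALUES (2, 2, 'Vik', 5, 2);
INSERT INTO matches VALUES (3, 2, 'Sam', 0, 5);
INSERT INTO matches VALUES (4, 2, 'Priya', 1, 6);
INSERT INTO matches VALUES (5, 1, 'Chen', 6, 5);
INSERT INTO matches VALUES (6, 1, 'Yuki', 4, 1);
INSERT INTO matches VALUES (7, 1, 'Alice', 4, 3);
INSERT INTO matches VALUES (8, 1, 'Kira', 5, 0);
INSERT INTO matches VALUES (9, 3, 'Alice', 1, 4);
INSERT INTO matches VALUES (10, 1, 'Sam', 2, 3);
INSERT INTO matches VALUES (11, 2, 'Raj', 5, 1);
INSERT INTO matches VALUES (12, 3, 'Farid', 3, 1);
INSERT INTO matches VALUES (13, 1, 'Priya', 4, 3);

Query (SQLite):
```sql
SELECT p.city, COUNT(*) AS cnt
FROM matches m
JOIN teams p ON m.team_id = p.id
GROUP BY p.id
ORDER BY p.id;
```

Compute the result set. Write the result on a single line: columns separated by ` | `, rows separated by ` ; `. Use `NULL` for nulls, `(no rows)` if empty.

Join each matches row to its teams via team_id.
Group joined rows by teams.id; compute COUNT(*) per group.
  1: ids {5, 6, 7, 8, 10, 13} → COUNT(*)=6
  2: ids {1, 2, 3, 4, 11} → COUNT(*)=5
  3: ids {9, 12} → COUNT(*)=2

Jaipur | 6 ; Fresno | 5 ; Fresno | 2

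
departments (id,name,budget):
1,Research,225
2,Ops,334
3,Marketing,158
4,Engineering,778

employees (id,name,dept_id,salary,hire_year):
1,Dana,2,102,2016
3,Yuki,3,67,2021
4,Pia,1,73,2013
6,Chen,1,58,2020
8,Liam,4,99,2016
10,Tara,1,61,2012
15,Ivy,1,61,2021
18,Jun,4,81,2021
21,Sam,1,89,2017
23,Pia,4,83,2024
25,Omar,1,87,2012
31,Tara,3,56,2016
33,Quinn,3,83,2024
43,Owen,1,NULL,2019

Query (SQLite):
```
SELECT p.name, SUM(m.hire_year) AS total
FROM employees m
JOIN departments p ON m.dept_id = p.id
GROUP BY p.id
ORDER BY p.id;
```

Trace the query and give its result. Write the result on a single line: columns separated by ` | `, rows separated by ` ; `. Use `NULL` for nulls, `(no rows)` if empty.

Research | 14114 ; Ops | 2016 ; Marketing | 6061 ; Engineering | 6061

Join each employees row to its departments via dept_id.
Group joined rows by departments.id; compute SUM(m.hire_year) per group.
  1: ids {4, 6, 10, 15, 21, 25, 43} → SUM(m.hire_year)=14114
  2: ids {1} → SUM(m.hire_year)=2016
  3: ids {3, 31, 33} → SUM(m.hire_year)=6061
  4: ids {8, 18, 23} → SUM(m.hire_year)=6061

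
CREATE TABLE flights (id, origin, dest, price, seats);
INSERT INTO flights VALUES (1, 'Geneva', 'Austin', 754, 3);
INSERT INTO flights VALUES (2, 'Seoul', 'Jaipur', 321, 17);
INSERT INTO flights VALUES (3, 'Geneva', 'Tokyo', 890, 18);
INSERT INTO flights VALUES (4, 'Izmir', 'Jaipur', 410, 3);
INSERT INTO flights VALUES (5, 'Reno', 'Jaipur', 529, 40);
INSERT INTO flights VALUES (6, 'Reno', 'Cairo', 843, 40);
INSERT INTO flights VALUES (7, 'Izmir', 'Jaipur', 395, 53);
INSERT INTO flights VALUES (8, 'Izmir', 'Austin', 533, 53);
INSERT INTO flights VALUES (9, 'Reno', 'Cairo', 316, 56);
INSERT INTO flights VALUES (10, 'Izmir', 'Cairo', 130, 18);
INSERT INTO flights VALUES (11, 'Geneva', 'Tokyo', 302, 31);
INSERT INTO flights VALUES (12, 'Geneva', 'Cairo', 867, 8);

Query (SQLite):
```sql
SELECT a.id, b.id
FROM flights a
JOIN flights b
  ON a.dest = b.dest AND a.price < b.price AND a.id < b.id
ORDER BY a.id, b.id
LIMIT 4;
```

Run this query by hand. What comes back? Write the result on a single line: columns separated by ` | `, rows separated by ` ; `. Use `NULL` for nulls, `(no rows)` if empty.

2 | 4 ; 2 | 5 ; 2 | 7 ; 4 | 5

Pairs (a,b) with same dest, a.price < b.price, a.id < b.id.
dest groups: Austin:{1,8} Cairo:{6,9,10,12} Jaipur:{2,4,5,7} Tokyo:{3,11}
Ordered by (a.id, b.id); first 4.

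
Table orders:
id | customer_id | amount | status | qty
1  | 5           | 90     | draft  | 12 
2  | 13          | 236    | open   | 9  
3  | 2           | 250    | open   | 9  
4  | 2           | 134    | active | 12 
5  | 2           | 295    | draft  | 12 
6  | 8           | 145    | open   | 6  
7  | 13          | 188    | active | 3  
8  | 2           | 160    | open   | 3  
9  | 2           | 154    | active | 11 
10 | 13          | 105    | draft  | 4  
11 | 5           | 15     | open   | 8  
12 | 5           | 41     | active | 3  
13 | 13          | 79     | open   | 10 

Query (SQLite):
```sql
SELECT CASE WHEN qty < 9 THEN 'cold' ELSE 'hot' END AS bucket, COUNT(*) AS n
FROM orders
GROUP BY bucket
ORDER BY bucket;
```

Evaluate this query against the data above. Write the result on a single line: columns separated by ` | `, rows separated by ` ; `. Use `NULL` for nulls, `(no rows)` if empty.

cold | 6 ; hot | 7

Bucket rows by qty < 9 → 'cold' else 'hot'; count each bucket.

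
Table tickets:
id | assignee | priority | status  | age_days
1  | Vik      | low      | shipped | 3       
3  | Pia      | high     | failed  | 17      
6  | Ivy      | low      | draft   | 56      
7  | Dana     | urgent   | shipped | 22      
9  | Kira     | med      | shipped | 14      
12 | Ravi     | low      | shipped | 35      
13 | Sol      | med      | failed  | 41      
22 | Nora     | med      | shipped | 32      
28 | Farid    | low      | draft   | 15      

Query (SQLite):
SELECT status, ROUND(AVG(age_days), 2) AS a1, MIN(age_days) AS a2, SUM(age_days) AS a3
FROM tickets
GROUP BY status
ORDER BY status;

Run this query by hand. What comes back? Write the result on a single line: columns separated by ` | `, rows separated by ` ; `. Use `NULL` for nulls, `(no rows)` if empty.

draft | 35.5 | 15 | 71 ; failed | 29 | 17 | 58 ; shipped | 21.2 | 3 | 106

Group tickets by status.
Per group compute: ROUND(AVG(age_days), 2), MIN(age_days), SUM(age_days).
  draft: ids {6, 28} → ROUND(AVG(age_days), 2)=35.5, MIN(age_days)=15, SUM(age_days)=71
  failed: ids {3, 13} → ROUND(AVG(age_days), 2)=29, MIN(age_days)=17, SUM(age_days)=58
  shipped: ids {1, 7, 9, 12, 22} → ROUND(AVG(age_days), 2)=21.2, MIN(age_days)=3, SUM(age_days)=106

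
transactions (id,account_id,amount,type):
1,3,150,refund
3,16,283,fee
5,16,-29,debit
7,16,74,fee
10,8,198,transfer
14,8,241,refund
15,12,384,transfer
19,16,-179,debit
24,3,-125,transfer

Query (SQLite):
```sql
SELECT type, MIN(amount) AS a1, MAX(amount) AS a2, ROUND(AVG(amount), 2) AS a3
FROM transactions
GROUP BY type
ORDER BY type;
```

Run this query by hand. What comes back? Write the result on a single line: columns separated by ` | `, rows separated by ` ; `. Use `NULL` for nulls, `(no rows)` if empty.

Group transactions by type.
Per group compute: MIN(amount), MAX(amount), ROUND(AVG(amount), 2).
  debit: ids {5, 19} → MIN(amount)=-179, MAX(amount)=-29, ROUND(AVG(amount), 2)=-104
  fee: ids {3, 7} → MIN(amount)=74, MAX(amount)=283, ROUND(AVG(amount), 2)=178.5
  refund: ids {1, 14} → MIN(amount)=150, MAX(amount)=241, ROUND(AVG(amount), 2)=195.5
  transfer: ids {10, 15, 24} → MIN(amount)=-125, MAX(amount)=384, ROUND(AVG(amount), 2)=152.33

debit | -179 | -29 | -104 ; fee | 74 | 283 | 178.5 ; refund | 150 | 241 | 195.5 ; transfer | -125 | 384 | 152.33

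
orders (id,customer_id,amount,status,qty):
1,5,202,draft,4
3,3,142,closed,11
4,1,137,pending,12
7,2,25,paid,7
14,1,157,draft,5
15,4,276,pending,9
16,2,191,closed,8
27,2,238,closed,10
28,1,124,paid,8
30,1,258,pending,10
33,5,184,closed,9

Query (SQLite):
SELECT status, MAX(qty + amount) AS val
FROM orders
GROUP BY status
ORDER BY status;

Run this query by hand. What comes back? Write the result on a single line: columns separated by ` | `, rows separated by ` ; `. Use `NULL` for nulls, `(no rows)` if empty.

closed | 248 ; draft | 206 ; paid | 132 ; pending | 285

For each row compute qty + amount.
Group by status; take MAX of the expression per group.
  closed: ids {3, 16, 27, 33} → MAX(qty + amount)=248
  draft: ids {1, 14} → MAX(qty + amount)=206
  paid: ids {7, 28} → MAX(qty + amount)=132
  pending: ids {4, 15, 30} → MAX(qty + amount)=285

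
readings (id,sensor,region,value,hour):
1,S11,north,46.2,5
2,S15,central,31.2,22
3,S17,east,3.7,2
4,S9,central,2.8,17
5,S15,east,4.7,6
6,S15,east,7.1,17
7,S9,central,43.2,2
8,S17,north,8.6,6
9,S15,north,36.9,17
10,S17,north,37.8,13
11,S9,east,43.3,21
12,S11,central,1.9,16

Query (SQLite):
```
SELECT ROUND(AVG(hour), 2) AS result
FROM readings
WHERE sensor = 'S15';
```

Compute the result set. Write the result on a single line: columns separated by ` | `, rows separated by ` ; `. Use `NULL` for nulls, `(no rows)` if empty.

15.5

Rows where sensor='S15' → hour values: [22, 6, 17, 17].
AVG = 62 / 4 (rounded to 2 dp).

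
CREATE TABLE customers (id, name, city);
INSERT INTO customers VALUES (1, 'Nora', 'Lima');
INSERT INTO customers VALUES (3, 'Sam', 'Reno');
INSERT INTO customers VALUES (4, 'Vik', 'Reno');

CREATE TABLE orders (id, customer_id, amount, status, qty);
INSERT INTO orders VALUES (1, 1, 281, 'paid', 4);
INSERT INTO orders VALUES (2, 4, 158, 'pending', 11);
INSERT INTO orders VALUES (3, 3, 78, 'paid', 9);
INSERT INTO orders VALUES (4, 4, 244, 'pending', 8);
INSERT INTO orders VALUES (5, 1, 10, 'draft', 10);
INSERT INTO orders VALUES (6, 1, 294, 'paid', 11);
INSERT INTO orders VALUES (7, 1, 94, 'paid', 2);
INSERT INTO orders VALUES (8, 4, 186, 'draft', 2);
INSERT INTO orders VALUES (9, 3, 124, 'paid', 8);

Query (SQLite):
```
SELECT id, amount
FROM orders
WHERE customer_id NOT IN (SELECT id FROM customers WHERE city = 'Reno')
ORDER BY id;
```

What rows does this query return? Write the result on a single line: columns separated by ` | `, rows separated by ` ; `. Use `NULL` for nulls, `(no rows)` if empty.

Inner query: customers.id where city = 'Reno'.
Outer: keep orders rows whose customer_id is not in that set.
Inner query → {3, 4}

1 | 281 ; 5 | 10 ; 6 | 294 ; 7 | 94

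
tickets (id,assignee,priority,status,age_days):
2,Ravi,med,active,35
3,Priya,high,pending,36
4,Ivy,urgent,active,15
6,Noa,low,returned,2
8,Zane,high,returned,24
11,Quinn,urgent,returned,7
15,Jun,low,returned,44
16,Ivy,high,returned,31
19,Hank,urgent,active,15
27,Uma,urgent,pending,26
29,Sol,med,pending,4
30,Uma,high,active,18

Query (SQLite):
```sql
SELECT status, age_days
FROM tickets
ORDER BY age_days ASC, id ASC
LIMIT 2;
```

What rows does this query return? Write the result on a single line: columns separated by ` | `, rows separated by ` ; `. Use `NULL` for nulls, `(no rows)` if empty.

Sort by age_days asc, tiebreak id asc: (2, id=6), (4, id=29), (7, id=11), (15, id=4), (15, id=19) …. Take first 2.

returned | 2 ; pending | 4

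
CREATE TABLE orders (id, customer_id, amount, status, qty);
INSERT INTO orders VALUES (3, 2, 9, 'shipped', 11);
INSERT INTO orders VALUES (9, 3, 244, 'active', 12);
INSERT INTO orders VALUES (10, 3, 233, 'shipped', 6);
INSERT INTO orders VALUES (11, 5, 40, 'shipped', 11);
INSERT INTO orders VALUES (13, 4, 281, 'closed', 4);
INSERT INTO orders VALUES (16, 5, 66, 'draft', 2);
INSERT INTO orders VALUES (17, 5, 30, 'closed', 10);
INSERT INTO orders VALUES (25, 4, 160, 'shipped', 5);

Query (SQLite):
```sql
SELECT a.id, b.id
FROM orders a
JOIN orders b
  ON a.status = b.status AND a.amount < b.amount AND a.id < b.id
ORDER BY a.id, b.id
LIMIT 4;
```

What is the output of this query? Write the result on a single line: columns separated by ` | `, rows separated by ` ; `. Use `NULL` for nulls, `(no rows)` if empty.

3 | 10 ; 3 | 11 ; 3 | 25 ; 11 | 25

Pairs (a,b) with same status, a.amount < b.amount, a.id < b.id.
status groups: active:{9} closed:{13,17} draft:{16} shipped:{3,10,11,25}
Ordered by (a.id, b.id); first 4.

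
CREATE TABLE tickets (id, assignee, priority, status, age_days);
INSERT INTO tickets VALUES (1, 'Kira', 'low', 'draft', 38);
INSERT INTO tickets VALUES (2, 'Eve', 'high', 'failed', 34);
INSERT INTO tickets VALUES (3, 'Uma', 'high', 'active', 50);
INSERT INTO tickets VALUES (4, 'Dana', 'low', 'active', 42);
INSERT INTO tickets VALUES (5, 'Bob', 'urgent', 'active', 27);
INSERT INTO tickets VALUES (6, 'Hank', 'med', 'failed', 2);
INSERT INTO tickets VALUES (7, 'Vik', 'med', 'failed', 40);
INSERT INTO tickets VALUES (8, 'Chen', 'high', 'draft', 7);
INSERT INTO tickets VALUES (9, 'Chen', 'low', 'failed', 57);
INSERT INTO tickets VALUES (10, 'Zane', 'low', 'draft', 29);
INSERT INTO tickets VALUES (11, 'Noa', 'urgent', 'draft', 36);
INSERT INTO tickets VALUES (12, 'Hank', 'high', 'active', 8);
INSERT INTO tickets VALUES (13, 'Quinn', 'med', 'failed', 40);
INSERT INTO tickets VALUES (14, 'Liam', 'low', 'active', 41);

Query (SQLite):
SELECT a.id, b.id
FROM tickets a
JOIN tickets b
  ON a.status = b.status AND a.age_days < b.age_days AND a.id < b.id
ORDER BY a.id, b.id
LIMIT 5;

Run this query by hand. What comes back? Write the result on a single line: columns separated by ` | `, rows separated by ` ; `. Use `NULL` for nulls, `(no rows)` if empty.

Pairs (a,b) with same status, a.age_days < b.age_days, a.id < b.id.
status groups: active:{3,4,5,12,14} draft:{1,8,10,11} failed:{2,6,7,9,13}
Ordered by (a.id, b.id); first 5.

2 | 7 ; 2 | 9 ; 2 | 13 ; 5 | 14 ; 6 | 7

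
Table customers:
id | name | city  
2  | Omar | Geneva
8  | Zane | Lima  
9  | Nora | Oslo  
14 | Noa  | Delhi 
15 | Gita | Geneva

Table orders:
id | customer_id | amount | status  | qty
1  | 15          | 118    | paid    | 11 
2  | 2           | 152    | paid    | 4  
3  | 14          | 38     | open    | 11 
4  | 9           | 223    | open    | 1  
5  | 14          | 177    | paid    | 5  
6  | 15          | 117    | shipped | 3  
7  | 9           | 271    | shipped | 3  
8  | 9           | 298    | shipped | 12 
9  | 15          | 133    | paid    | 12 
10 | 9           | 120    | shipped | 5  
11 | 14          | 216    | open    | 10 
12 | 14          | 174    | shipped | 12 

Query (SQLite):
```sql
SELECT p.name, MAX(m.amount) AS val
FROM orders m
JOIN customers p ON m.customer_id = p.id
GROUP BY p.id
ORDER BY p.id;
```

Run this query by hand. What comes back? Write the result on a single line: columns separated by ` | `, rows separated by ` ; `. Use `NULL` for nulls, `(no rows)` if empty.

Omar | 152 ; Nora | 298 ; Noa | 216 ; Gita | 133

Join each orders row to its customers via customer_id.
Group joined rows by customers.id; compute MAX(m.amount) per group.
  2: ids {2} → MAX(m.amount)=152
  9: ids {4, 7, 8, 10} → MAX(m.amount)=298
  14: ids {3, 5, 11, 12} → MAX(m.amount)=216
  15: ids {1, 6, 9} → MAX(m.amount)=133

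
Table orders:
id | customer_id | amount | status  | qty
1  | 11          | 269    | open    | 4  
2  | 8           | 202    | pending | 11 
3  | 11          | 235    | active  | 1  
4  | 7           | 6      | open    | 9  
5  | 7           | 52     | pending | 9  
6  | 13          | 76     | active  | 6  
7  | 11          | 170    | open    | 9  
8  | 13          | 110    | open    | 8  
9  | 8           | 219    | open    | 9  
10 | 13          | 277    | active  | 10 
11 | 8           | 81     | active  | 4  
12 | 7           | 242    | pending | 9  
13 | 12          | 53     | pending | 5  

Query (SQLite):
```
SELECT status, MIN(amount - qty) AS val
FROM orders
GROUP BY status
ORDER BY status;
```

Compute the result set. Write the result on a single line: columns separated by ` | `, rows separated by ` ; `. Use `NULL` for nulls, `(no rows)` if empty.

For each row compute amount - qty.
Group by status; take MIN of the expression per group.
  active: ids {3, 6, 10, 11} → MIN(amount - qty)=70
  open: ids {1, 4, 7, 8, 9} → MIN(amount - qty)=-3
  pending: ids {2, 5, 12, 13} → MIN(amount - qty)=43

active | 70 ; open | -3 ; pending | 43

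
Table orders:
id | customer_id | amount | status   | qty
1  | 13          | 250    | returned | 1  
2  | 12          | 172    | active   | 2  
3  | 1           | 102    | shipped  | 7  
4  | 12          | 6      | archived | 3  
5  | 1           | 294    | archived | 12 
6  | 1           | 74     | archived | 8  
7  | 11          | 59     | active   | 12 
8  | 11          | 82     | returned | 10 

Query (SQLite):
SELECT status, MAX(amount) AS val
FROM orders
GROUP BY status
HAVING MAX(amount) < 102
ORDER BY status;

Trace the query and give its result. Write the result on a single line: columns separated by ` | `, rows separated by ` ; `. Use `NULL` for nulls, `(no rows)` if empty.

Partition orders by status; compute MAX(amount) within each group.
HAVING: keep groups where MAX(amount) < 102.
  active: ids {2, 7} → MAX(amount)=172
  archived: ids {4, 5, 6} → MAX(amount)=294
  returned: ids {1, 8} → MAX(amount)=250
  shipped: ids {3} → MAX(amount)=102

(no rows)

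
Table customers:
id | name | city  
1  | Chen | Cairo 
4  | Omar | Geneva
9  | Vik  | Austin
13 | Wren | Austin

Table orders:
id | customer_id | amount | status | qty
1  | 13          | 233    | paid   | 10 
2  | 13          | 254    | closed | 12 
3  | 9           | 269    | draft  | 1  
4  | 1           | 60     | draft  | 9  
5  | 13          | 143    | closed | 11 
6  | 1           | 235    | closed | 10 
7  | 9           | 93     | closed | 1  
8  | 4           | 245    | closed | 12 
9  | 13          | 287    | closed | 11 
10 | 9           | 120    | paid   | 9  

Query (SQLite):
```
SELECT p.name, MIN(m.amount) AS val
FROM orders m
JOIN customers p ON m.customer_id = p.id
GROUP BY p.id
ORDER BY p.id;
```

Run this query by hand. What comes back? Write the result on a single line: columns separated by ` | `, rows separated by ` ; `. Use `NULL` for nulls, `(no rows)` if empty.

Join each orders row to its customers via customer_id.
Group joined rows by customers.id; compute MIN(m.amount) per group.
  1: ids {4, 6} → MIN(m.amount)=60
  4: ids {8} → MIN(m.amount)=245
  9: ids {3, 7, 10} → MIN(m.amount)=93
  13: ids {1, 2, 5, 9} → MIN(m.amount)=143

Chen | 60 ; Omar | 245 ; Vik | 93 ; Wren | 143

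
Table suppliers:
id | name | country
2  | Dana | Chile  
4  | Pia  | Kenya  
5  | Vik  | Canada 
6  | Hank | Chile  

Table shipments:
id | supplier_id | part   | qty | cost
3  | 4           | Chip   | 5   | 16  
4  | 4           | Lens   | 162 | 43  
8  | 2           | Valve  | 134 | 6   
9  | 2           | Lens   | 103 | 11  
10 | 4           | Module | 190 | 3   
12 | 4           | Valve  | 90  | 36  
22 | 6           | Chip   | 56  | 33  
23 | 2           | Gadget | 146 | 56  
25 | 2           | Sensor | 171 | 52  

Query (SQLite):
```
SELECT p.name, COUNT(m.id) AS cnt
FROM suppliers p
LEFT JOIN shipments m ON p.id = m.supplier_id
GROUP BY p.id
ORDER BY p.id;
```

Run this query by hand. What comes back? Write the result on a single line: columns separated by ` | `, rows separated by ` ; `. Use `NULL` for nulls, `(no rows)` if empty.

LEFT JOIN keeps every suppliers row; unmatched ones get NULL for shipments columns.
Group by suppliers.id and compute COUNT(m.id). COUNT(col) of an all-NULL group is 0.
  2: ids {8, 9, 23, 25} → COUNT(m.id)=4
  4: ids {3, 4, 10, 12} → COUNT(m.id)=4
  5: ids {—} → COUNT(m.id)=0
  6: ids {22} → COUNT(m.id)=1

Dana | 4 ; Pia | 4 ; Vik | 0 ; Hank | 1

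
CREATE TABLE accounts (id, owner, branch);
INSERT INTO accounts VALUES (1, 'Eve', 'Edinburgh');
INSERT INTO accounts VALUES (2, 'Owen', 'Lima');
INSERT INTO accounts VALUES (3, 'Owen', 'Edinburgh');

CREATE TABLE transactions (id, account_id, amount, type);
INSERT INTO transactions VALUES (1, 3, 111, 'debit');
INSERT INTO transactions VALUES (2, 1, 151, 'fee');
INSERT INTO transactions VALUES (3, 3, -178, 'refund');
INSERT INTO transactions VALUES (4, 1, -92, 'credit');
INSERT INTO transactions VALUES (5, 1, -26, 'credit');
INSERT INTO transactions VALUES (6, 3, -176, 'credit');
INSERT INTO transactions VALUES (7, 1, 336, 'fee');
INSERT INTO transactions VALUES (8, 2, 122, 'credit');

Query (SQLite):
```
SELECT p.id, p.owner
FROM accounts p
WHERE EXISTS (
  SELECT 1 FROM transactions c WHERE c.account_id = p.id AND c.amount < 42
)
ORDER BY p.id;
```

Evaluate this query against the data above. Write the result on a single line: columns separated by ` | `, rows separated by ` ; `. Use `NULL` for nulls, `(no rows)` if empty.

1 | Eve ; 3 | Owen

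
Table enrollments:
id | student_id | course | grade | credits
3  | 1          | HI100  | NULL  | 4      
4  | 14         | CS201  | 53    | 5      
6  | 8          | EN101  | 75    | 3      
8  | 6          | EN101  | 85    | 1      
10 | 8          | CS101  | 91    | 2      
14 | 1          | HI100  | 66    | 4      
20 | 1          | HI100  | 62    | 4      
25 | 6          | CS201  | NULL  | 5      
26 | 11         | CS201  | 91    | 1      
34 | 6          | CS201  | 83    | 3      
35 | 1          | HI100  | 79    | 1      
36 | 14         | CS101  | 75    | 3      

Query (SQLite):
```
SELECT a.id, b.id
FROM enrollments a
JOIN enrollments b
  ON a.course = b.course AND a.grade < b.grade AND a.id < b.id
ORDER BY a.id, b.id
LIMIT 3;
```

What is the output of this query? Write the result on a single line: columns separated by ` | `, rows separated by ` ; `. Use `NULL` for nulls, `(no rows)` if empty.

Pairs (a,b) with same course, a.grade < b.grade, a.id < b.id.
course groups: CS101:{10,36} CS201:{4,25,26,34} EN101:{6,8} HI100:{3,14,20,35}
Ordered by (a.id, b.id); first 3.

4 | 26 ; 4 | 34 ; 6 | 8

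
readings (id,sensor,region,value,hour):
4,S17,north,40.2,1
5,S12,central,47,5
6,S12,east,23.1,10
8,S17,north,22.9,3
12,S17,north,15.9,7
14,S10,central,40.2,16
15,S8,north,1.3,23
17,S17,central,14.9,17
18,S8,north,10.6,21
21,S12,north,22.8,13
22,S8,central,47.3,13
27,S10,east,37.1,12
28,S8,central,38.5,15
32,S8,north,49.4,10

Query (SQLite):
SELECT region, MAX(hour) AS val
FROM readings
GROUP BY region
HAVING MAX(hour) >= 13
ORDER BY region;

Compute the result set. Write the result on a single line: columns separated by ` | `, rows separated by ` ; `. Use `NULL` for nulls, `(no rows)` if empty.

Partition readings by region; compute MAX(hour) within each group.
HAVING: keep groups where MAX(hour) >= 13.
  central: ids {5, 14, 17, 22, 28} → MAX(hour)=17
  east: ids {6, 27} → MAX(hour)=12
  north: ids {4, 8, 12, 15, 18, 21, 32} → MAX(hour)=23

central | 17 ; north | 23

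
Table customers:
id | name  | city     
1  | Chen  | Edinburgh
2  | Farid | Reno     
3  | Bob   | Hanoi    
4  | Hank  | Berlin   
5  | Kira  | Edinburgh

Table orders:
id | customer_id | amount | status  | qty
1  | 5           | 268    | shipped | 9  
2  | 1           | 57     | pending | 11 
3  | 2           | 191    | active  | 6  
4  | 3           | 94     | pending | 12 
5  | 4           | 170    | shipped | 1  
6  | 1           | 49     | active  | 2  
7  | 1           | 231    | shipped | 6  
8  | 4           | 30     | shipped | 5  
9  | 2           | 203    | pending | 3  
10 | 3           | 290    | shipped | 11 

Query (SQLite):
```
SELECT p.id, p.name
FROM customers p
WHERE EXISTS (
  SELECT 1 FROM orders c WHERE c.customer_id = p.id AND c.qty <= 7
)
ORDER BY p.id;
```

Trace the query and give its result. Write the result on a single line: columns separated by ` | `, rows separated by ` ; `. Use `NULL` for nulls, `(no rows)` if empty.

1 | Chen ; 2 | Farid ; 4 | Hank

For each customers row, check whether any orders with matching customer_id has qty <= 7.
Keep rows where that is true.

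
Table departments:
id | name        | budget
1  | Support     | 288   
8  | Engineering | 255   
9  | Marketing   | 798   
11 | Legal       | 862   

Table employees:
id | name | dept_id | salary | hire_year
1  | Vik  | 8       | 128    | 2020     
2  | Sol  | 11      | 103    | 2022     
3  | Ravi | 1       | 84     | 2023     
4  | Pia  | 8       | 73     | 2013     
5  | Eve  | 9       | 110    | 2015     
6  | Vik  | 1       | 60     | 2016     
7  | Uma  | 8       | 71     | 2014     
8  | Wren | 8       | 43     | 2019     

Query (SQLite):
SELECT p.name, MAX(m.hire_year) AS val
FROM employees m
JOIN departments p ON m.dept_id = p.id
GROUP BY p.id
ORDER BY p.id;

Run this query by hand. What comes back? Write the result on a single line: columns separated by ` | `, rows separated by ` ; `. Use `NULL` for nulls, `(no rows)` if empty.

Support | 2023 ; Engineering | 2020 ; Marketing | 2015 ; Legal | 2022

Join each employees row to its departments via dept_id.
Group joined rows by departments.id; compute MAX(m.hire_year) per group.
  1: ids {3, 6} → MAX(m.hire_year)=2023
  8: ids {1, 4, 7, 8} → MAX(m.hire_year)=2020
  9: ids {5} → MAX(m.hire_year)=2015
  11: ids {2} → MAX(m.hire_year)=2022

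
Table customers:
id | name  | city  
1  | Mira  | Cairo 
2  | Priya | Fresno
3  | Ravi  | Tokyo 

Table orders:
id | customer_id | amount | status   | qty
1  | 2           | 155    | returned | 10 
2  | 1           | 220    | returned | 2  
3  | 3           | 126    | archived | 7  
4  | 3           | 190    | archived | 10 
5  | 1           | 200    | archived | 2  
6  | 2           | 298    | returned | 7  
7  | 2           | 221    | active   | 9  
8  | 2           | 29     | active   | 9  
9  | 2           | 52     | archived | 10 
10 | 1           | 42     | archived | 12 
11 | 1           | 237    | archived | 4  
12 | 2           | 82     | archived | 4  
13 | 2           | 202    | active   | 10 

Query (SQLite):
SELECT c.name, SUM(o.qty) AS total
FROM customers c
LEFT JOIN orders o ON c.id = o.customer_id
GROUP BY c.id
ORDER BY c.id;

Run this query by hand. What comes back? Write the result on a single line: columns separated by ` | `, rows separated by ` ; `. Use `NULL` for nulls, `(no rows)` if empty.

LEFT JOIN keeps every customers row; unmatched ones get NULL for orders columns.
Group by customers.id and compute SUM(o.qty). SUM over an all-NULL group is NULL.
  1: ids {2, 5, 10, 11} → SUM(o.qty)=20
  2: ids {1, 6, 7, 8, 9, 12, 13} → SUM(o.qty)=59
  3: ids {3, 4} → SUM(o.qty)=17

Mira | 20 ; Priya | 59 ; Ravi | 17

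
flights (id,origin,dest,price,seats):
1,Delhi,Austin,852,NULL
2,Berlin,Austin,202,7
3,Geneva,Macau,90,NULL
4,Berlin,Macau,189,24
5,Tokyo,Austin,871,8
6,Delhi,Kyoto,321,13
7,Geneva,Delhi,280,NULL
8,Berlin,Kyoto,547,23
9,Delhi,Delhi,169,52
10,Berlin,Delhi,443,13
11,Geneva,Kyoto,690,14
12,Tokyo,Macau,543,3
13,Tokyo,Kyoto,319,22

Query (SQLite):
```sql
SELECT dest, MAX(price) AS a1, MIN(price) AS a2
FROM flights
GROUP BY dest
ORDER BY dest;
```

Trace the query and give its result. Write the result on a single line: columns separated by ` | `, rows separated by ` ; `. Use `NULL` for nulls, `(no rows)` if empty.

Austin | 871 | 202 ; Delhi | 443 | 169 ; Kyoto | 690 | 319 ; Macau | 543 | 90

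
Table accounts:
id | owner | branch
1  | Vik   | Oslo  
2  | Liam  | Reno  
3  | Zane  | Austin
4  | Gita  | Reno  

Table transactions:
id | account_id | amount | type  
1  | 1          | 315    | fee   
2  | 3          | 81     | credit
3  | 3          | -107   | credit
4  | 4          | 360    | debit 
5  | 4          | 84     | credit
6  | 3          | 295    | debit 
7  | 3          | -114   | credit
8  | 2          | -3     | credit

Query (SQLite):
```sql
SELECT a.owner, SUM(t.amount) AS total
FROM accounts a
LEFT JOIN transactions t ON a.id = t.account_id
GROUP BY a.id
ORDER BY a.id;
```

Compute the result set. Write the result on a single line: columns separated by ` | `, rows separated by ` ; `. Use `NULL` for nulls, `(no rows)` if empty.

LEFT JOIN keeps every accounts row; unmatched ones get NULL for transactions columns.
Group by accounts.id and compute SUM(t.amount). SUM over an all-NULL group is NULL.
  1: ids {1} → SUM(t.amount)=315
  2: ids {8} → SUM(t.amount)=-3
  3: ids {2, 3, 6, 7} → SUM(t.amount)=155
  4: ids {4, 5} → SUM(t.amount)=444

Vik | 315 ; Liam | -3 ; Zane | 155 ; Gita | 444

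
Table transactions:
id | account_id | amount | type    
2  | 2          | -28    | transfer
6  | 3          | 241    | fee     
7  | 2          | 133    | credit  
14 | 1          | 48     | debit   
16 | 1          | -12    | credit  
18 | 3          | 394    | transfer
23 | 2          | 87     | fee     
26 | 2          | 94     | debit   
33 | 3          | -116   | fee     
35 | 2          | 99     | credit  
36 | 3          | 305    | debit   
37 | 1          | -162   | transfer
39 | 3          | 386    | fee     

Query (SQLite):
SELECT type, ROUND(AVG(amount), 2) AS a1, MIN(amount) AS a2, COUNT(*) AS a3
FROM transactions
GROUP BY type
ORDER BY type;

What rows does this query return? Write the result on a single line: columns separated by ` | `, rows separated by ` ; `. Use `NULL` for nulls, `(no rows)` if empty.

credit | 73.33 | -12 | 3 ; debit | 149 | 48 | 3 ; fee | 149.5 | -116 | 4 ; transfer | 68 | -162 | 3

Group transactions by type.
Per group compute: ROUND(AVG(amount), 2), MIN(amount), COUNT(*).
  credit: ids {7, 16, 35} → ROUND(AVG(amount), 2)=73.33, MIN(amount)=-12, COUNT(*)=3
  debit: ids {14, 26, 36} → ROUND(AVG(amount), 2)=149, MIN(amount)=48, COUNT(*)=3
  fee: ids {6, 23, 33, 39} → ROUND(AVG(amount), 2)=149.5, MIN(amount)=-116, COUNT(*)=4
  transfer: ids {2, 18, 37} → ROUND(AVG(amount), 2)=68, MIN(amount)=-162, COUNT(*)=3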